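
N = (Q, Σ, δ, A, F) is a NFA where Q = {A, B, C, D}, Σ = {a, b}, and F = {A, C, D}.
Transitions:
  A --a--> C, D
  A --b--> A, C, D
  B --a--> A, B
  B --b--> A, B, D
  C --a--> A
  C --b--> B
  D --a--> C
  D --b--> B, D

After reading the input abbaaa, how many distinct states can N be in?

4

Start: {A}
read a: {C, D}
read b: {B, D}
read b: {A, B, D}
read a: {A, B, C, D}
read a: {A, B, C, D}
read a: {A, B, C, D}
Final reachable set {A, B, C, D} has 4 states.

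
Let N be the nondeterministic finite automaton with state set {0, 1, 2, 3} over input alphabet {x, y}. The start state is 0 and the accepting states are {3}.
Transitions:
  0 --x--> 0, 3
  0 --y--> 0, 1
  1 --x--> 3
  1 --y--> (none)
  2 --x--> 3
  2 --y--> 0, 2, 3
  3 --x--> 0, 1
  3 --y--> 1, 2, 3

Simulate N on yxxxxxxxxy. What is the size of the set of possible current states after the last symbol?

4

Start: {0}
read y: {0, 1}
read x: {0, 3}
read x: {0, 1, 3}
read x: {0, 1, 3}
read x: {0, 1, 3}
read x: {0, 1, 3}
read x: {0, 1, 3}
read x: {0, 1, 3}
read x: {0, 1, 3}
read y: {0, 1, 2, 3}
Final reachable set {0, 1, 2, 3} has 4 states.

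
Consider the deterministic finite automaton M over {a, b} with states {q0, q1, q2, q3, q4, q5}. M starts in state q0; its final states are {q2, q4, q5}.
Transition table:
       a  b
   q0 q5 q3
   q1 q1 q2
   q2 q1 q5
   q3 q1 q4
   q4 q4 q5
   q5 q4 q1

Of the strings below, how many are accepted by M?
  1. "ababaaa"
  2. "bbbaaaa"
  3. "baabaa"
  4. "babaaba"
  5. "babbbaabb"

2

"ababaaa": rejected
"bbbaaaa": accepted
"baabaa": rejected
"babaaba": rejected
"babbbaabb": accepted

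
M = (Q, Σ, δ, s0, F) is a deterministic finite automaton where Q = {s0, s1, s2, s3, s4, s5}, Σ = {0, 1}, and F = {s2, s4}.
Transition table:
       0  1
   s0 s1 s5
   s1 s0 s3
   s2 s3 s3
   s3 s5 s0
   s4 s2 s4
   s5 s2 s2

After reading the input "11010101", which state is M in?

s0 --1--> s5
s5 --1--> s2
s2 --0--> s3
s3 --1--> s0
s0 --0--> s1
s1 --1--> s3
s3 --0--> s5
s5 --1--> s2

s2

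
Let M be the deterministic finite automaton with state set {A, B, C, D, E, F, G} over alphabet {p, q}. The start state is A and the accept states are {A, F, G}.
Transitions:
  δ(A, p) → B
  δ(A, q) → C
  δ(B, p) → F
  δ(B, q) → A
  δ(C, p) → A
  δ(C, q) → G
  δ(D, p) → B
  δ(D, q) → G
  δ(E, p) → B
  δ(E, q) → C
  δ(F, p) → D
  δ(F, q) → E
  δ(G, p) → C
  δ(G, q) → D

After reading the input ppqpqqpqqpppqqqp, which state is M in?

C

A --p--> B
B --p--> F
F --q--> E
E --p--> B
B --q--> A
A --q--> C
C --p--> A
A --q--> C
C --q--> G
G --p--> C
C --p--> A
A --p--> B
B --q--> A
A --q--> C
C --q--> G
G --p--> C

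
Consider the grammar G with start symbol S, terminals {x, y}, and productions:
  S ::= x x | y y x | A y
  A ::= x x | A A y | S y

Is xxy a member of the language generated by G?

S ⇒ Ay ⇒ xxy

yes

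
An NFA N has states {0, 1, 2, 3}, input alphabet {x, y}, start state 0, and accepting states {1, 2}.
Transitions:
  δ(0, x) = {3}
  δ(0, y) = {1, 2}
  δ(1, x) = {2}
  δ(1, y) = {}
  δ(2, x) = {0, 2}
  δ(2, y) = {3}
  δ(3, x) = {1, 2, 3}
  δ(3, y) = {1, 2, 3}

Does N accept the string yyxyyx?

Start: {0}
read y: {1, 2}
read y: {3}
read x: {1, 2, 3}
read y: {1, 2, 3}
read y: {1, 2, 3}
read x: {0, 1, 2, 3}
Reachable ∩ accepting = {1, 2} — nonempty.

accepted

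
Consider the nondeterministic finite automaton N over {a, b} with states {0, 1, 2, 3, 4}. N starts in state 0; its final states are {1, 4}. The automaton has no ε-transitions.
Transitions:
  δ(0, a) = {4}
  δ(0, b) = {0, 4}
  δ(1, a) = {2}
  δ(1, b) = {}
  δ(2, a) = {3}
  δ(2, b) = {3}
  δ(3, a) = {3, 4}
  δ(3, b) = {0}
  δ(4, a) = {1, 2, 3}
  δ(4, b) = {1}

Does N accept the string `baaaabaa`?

accepted

Start: {0}
read b: {0, 4}
read a: {1, 2, 3, 4}
read a: {1, 2, 3, 4}
read a: {1, 2, 3, 4}
read a: {1, 2, 3, 4}
read b: {0, 1, 3}
read a: {2, 3, 4}
read a: {1, 2, 3, 4}
Reachable ∩ accepting = {1, 4} — nonempty.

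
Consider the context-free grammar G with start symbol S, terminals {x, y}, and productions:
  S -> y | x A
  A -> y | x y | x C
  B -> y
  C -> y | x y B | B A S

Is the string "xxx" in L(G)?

no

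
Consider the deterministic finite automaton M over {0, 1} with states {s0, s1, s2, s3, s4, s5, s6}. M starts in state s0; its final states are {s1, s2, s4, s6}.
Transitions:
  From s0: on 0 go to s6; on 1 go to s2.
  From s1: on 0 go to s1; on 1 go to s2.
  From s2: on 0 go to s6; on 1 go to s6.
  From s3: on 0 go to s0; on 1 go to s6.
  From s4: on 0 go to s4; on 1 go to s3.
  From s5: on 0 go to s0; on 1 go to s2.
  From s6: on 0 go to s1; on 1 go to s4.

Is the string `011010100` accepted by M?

s0 --0--> s6
s6 --1--> s4
s4 --1--> s3
s3 --0--> s0
s0 --1--> s2
s2 --0--> s6
s6 --1--> s4
s4 --0--> s4
s4 --0--> s4
End in state s4, which is an accepting state.

accepted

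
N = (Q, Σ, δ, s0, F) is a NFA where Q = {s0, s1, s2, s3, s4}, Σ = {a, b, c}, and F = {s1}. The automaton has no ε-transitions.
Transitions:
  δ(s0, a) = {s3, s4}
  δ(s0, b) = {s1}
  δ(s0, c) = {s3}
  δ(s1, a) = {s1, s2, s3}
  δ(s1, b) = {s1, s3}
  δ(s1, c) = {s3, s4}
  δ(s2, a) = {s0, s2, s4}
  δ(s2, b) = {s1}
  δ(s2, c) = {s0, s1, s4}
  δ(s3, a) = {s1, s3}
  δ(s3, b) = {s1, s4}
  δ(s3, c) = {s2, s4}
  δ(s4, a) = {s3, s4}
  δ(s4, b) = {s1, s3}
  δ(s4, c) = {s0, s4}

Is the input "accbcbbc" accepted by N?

rejected

Start: {s0}
read a: {s3, s4}
read c: {s0, s2, s4}
read c: {s0, s1, s3, s4}
read b: {s1, s3, s4}
read c: {s0, s2, s3, s4}
read b: {s1, s3, s4}
read b: {s1, s3, s4}
read c: {s0, s2, s3, s4}
Reachable ∩ accepting = {} — empty.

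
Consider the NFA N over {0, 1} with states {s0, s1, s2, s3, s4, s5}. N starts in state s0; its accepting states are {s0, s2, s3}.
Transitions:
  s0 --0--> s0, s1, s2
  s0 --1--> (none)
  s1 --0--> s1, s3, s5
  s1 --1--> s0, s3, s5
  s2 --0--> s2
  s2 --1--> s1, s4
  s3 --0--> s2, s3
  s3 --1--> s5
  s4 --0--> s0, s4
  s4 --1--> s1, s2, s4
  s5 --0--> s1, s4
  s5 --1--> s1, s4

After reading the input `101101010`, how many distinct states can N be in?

Start: {s0}
read 1: {}
The reachable set is empty and stays empty for the remaining 8 symbols.
Final reachable set {} has 0 states.

0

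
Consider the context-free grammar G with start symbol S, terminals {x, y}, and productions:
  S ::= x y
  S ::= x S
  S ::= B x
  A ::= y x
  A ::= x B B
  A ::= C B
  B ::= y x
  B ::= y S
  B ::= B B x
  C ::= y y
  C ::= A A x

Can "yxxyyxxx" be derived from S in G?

yes

S ⇒ Bx ⇒ BBxx ⇒ ySBxx ⇒ yxSBxx ⇒ yxxyBxx ⇒ yxxyyxxx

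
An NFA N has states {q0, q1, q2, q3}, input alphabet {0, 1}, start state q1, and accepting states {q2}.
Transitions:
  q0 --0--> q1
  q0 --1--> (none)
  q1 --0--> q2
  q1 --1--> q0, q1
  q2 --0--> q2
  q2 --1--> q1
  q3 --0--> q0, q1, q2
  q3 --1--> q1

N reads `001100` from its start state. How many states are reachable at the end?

1

Start: {q1}
read 0: {q2}
read 0: {q2}
read 1: {q1}
read 1: {q0, q1}
read 0: {q1, q2}
read 0: {q2}
Final reachable set {q2} has 1 state.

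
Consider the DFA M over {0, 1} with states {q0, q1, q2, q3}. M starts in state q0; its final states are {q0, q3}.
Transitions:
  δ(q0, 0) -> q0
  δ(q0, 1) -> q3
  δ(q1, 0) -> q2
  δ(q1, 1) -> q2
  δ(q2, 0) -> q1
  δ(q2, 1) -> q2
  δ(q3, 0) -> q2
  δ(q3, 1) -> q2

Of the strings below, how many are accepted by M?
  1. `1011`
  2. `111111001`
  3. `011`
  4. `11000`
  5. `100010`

0

`1011`: rejected
`111111001`: rejected
`011`: rejected
`11000`: rejected
`100010`: rejected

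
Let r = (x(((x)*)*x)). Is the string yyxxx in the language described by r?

No split of yyxxx into u·v has x matching u and (((x)*)*x) matching v.

no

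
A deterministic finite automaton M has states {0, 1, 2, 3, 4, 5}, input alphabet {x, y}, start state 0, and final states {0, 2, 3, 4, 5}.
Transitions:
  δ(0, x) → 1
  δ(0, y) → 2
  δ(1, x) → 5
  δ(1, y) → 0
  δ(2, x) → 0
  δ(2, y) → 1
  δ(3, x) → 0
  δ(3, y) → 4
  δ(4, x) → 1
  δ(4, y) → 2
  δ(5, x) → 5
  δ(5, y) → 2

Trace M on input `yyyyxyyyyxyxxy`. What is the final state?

0 --y--> 2
2 --y--> 1
1 --y--> 0
0 --y--> 2
2 --x--> 0
0 --y--> 2
2 --y--> 1
1 --y--> 0
0 --y--> 2
2 --x--> 0
0 --y--> 2
2 --x--> 0
0 --x--> 1
1 --y--> 0

0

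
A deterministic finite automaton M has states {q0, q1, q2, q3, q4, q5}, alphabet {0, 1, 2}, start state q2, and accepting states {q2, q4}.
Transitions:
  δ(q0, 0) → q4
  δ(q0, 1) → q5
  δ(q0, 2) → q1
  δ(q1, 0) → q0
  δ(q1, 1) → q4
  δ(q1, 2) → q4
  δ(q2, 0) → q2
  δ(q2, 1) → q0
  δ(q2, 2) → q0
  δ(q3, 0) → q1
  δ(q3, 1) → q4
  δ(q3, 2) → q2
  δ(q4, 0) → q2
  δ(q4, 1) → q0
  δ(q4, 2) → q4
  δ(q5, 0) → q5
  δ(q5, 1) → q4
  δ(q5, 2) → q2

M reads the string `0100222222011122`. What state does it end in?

q4

q2 --0--> q2
q2 --1--> q0
q0 --0--> q4
q4 --0--> q2
q2 --2--> q0
q0 --2--> q1
q1 --2--> q4
q4 --2--> q4
q4 --2--> q4
q4 --2--> q4
q4 --0--> q2
q2 --1--> q0
q0 --1--> q5
q5 --1--> q4
q4 --2--> q4
q4 --2--> q4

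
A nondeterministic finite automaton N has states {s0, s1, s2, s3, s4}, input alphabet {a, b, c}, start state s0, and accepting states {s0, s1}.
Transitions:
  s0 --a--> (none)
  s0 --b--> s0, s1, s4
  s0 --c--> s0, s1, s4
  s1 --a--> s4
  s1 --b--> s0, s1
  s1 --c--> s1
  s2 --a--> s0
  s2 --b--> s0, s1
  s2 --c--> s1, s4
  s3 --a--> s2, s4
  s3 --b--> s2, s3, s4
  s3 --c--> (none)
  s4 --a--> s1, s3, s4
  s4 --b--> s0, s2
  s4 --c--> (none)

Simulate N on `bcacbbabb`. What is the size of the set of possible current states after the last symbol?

5

Start: {s0}
read b: {s0, s1, s4}
read c: {s0, s1, s4}
read a: {s1, s3, s4}
read c: {s1}
read b: {s0, s1}
read b: {s0, s1, s4}
read a: {s1, s3, s4}
read b: {s0, s1, s2, s3, s4}
read b: {s0, s1, s2, s3, s4}
Final reachable set {s0, s1, s2, s3, s4} has 5 states.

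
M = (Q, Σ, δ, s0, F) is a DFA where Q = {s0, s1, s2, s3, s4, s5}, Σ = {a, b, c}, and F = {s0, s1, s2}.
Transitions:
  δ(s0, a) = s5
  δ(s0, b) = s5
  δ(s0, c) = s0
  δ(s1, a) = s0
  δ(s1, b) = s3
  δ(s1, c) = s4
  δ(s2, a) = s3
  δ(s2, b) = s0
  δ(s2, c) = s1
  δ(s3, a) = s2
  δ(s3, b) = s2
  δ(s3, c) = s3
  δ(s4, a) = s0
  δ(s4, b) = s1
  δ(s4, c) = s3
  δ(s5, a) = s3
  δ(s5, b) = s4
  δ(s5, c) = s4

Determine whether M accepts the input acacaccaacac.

s0 --a--> s5
s5 --c--> s4
s4 --a--> s0
s0 --c--> s0
s0 --a--> s5
s5 --c--> s4
s4 --c--> s3
s3 --a--> s2
s2 --a--> s3
s3 --c--> s3
s3 --a--> s2
s2 --c--> s1
End in state s1, which is an accepting state.

accepted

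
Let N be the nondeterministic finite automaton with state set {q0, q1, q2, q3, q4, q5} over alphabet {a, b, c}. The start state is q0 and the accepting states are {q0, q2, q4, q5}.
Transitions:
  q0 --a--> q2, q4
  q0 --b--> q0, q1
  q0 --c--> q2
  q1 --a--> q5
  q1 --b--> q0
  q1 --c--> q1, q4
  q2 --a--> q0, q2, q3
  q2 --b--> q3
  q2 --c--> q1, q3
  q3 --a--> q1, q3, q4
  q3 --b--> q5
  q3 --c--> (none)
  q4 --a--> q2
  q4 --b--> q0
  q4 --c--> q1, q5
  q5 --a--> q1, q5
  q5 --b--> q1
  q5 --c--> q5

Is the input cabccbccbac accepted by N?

Start: {q0}
read c: {q2}
read a: {q0, q2, q3}
read b: {q0, q1, q3, q5}
read c: {q1, q2, q4, q5}
read c: {q1, q3, q4, q5}
read b: {q0, q1, q5}
read c: {q1, q2, q4, q5}
read c: {q1, q3, q4, q5}
read b: {q0, q1, q5}
read a: {q1, q2, q4, q5}
read c: {q1, q3, q4, q5}
Reachable ∩ accepting = {q4, q5} — nonempty.

accepted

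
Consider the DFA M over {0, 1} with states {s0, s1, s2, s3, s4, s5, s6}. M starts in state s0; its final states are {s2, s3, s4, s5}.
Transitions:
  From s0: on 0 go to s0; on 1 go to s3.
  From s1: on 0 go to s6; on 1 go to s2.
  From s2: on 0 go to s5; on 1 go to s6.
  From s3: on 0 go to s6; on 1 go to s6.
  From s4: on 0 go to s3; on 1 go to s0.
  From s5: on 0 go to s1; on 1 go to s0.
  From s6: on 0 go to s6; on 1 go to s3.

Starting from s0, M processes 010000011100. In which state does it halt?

s6

s0 --0--> s0
s0 --1--> s3
s3 --0--> s6
s6 --0--> s6
s6 --0--> s6
s6 --0--> s6
s6 --0--> s6
s6 --1--> s3
s3 --1--> s6
s6 --1--> s3
s3 --0--> s6
s6 --0--> s6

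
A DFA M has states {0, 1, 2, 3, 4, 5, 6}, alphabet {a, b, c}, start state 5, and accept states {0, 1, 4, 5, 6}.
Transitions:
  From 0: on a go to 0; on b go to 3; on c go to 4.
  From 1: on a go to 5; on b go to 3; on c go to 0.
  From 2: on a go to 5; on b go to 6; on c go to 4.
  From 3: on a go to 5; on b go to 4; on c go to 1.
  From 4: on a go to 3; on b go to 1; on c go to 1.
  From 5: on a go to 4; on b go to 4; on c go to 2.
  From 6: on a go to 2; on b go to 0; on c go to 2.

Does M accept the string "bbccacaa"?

accepted

5 --b--> 4
4 --b--> 1
1 --c--> 0
0 --c--> 4
4 --a--> 3
3 --c--> 1
1 --a--> 5
5 --a--> 4
End in state 4, which is an accepting state.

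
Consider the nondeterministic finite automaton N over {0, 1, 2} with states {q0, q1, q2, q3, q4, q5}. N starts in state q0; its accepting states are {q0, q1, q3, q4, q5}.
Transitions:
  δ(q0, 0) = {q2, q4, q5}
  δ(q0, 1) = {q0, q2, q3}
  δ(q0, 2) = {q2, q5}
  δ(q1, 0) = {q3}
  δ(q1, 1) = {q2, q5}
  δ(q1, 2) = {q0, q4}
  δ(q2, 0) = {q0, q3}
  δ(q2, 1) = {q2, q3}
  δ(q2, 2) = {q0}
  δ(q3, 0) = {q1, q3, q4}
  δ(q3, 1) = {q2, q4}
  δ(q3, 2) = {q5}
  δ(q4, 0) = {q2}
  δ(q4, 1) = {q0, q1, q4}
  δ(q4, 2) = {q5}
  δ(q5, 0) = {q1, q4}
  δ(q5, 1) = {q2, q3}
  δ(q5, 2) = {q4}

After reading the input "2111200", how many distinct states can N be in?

6

Start: {q0}
read 2: {q2, q5}
read 1: {q2, q3}
read 1: {q2, q3, q4}
read 1: {q0, q1, q2, q3, q4}
read 2: {q0, q2, q4, q5}
read 0: {q0, q1, q2, q3, q4, q5}
read 0: {q0, q1, q2, q3, q4, q5}
Final reachable set {q0, q1, q2, q3, q4, q5} has 6 states.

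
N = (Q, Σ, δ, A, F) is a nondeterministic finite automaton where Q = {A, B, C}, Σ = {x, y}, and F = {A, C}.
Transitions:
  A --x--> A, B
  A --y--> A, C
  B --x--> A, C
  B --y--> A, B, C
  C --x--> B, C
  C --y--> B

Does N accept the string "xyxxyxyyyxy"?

Start: {A}
read x: {A, B}
read y: {A, B, C}
read x: {A, B, C}
read x: {A, B, C}
read y: {A, B, C}
read x: {A, B, C}
read y: {A, B, C}
read y: {A, B, C}
read y: {A, B, C}
read x: {A, B, C}
read y: {A, B, C}
Reachable ∩ accepting = {A, C} — nonempty.

accepted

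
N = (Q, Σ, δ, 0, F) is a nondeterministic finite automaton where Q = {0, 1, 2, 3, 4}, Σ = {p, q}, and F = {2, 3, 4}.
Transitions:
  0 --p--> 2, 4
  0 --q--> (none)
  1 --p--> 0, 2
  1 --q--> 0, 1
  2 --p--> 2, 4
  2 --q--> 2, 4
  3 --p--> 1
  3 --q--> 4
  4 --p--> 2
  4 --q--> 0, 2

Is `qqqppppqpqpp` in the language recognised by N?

rejected

Start: {0}
read q: {}
The reachable set is empty and stays empty for the remaining 11 symbols.
Reachable ∩ accepting = {} — empty.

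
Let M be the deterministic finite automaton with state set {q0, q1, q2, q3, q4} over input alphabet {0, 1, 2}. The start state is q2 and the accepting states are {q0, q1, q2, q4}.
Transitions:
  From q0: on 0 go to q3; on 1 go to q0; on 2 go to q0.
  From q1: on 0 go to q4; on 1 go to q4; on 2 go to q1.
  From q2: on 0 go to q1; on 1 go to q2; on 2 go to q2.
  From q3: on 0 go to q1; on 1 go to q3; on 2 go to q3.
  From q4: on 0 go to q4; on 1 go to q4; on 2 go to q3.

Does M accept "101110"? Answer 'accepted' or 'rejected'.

q2 --1--> q2
q2 --0--> q1
q1 --1--> q4
q4 --1--> q4
q4 --1--> q4
q4 --0--> q4
End in state q4, which is an accepting state.

accepted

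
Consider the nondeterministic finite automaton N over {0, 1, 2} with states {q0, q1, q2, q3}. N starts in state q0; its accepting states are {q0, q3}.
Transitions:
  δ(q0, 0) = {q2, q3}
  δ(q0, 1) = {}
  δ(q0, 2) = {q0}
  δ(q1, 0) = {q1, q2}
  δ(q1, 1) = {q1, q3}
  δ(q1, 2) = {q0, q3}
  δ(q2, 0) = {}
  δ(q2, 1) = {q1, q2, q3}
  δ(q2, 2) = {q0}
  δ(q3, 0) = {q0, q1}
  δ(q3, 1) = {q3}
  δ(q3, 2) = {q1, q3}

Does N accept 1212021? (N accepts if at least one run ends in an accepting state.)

Start: {q0}
read 1: {}
The reachable set is empty and stays empty for the remaining 6 symbols.
Reachable ∩ accepting = {} — empty.

rejected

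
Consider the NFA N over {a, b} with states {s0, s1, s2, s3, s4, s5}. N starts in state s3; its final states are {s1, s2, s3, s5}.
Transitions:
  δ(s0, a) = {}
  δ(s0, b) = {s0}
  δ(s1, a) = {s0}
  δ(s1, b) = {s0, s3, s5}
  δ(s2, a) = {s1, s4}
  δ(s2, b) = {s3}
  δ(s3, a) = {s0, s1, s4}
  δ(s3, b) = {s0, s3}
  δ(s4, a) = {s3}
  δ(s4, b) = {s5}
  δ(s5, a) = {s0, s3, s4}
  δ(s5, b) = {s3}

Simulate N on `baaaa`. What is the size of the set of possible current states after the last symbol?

Start: {s3}
read b: {s0, s3}
read a: {s0, s1, s4}
read a: {s0, s3}
read a: {s0, s1, s4}
read a: {s0, s3}
Final reachable set {s0, s3} has 2 states.

2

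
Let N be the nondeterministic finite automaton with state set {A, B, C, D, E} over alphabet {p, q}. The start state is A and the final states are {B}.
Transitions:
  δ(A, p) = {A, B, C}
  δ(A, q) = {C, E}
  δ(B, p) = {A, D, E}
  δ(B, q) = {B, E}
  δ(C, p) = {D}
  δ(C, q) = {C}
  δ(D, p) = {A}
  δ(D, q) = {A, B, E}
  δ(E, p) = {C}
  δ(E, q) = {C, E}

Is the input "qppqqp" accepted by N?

rejected

Start: {A}
read q: {C, E}
read p: {C, D}
read p: {A, D}
read q: {A, B, C, E}
read q: {B, C, E}
read p: {A, C, D, E}
Reachable ∩ accepting = {} — empty.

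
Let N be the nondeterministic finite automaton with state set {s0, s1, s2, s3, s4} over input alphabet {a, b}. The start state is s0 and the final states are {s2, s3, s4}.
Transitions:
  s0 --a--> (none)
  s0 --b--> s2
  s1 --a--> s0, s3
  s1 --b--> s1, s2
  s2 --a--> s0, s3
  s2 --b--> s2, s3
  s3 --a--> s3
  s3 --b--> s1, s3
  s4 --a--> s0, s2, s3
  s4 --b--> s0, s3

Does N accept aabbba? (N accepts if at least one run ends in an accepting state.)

Start: {s0}
read a: {}
The reachable set is empty and stays empty for the remaining 5 symbols.
Reachable ∩ accepting = {} — empty.

rejected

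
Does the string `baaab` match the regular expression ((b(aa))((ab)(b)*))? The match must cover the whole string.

yes

Split as baa·ab: (b(aa)) matches baa and ((ab)(b)*) matches ab.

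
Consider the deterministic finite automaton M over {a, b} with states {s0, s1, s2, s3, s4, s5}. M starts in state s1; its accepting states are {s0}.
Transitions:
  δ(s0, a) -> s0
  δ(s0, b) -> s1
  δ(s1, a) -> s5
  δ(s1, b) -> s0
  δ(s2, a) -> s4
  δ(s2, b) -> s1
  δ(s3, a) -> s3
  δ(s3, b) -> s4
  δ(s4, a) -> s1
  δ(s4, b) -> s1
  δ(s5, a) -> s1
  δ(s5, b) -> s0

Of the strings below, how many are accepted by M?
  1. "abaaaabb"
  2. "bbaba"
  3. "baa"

3

"abaaaabb": accepted
"bbaba": accepted
"baa": accepted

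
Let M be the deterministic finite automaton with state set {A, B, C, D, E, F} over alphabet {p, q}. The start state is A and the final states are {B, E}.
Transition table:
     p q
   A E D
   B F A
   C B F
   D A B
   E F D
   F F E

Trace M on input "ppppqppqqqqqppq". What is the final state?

D

A --p--> E
E --p--> F
F --p--> F
F --p--> F
F --q--> E
E --p--> F
F --p--> F
F --q--> E
E --q--> D
D --q--> B
B --q--> A
A --q--> D
D --p--> A
A --p--> E
E --q--> D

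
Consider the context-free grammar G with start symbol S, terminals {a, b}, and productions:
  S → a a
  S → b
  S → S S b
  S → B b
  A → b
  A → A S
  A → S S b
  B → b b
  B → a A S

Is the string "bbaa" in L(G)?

no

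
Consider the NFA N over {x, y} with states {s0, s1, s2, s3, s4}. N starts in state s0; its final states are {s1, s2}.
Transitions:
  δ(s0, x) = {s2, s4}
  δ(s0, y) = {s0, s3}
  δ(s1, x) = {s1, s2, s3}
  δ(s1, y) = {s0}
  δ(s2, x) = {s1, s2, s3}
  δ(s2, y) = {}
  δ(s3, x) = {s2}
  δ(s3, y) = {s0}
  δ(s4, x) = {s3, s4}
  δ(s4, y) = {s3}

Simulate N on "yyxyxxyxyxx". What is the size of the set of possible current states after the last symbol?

3

Start: {s0}
read y: {s0, s3}
read y: {s0, s3}
read x: {s2, s4}
read y: {s3}
read x: {s2}
read x: {s1, s2, s3}
read y: {s0}
read x: {s2, s4}
read y: {s3}
read x: {s2}
read x: {s1, s2, s3}
Final reachable set {s1, s2, s3} has 3 states.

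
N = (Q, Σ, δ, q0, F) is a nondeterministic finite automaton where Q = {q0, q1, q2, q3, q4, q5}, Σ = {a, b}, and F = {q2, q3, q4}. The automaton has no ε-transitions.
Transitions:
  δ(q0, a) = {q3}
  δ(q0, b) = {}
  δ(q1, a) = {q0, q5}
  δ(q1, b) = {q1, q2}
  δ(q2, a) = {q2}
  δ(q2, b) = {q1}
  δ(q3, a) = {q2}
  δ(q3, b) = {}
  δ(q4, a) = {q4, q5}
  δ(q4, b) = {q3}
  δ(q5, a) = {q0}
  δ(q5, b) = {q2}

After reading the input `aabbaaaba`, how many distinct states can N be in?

2

Start: {q0}
read a: {q3}
read a: {q2}
read b: {q1}
read b: {q1, q2}
read a: {q0, q2, q5}
read a: {q0, q2, q3}
read a: {q2, q3}
read b: {q1}
read a: {q0, q5}
Final reachable set {q0, q5} has 2 states.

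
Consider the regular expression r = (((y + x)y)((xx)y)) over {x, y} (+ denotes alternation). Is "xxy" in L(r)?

no

No split of xxy into u·v has ((y+x)y) matching u and ((xx)y) matching v.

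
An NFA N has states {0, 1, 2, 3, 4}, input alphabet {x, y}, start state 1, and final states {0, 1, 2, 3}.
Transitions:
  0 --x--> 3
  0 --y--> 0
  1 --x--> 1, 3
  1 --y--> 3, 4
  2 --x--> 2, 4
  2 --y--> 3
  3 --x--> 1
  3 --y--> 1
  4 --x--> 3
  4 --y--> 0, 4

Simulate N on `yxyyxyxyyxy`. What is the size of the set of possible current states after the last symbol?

Start: {1}
read y: {3, 4}
read x: {1, 3}
read y: {1, 3, 4}
read y: {0, 1, 3, 4}
read x: {1, 3}
read y: {1, 3, 4}
read x: {1, 3}
read y: {1, 3, 4}
read y: {0, 1, 3, 4}
read x: {1, 3}
read y: {1, 3, 4}
Final reachable set {1, 3, 4} has 3 states.

3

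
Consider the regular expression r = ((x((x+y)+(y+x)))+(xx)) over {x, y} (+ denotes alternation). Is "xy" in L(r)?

yes

The left alternative (x((x+y)+(y+x))) matches xy.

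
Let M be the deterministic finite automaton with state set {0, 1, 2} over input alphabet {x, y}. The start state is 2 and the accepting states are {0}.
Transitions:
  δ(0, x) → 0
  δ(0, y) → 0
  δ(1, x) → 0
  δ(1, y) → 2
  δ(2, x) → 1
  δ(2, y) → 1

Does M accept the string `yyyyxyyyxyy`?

2 --y--> 1
1 --y--> 2
2 --y--> 1
1 --y--> 2
2 --x--> 1
1 --y--> 2
2 --y--> 1
1 --y--> 2
2 --x--> 1
1 --y--> 2
2 --y--> 1
End in state 1, which is not an accepting state.

rejected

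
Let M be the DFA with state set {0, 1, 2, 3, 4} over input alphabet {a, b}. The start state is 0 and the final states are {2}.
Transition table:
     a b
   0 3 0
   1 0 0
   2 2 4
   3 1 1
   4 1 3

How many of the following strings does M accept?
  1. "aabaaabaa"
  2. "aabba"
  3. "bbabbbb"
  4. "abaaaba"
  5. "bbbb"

0

"aabaaabaa": rejected
"aabba": rejected
"bbabbbb": rejected
"abaaaba": rejected
"bbbb": rejected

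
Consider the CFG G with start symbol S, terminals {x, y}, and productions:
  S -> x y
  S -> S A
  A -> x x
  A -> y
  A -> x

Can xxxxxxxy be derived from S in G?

no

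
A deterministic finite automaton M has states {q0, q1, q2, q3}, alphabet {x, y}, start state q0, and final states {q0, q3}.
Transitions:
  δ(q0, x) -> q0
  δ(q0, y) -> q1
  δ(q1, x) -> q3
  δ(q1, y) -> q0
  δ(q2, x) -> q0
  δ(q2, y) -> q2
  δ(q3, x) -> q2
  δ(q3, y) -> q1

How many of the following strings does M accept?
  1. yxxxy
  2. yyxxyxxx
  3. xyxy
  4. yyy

yxxxy: rejected
yyxxyxxx: accepted
xyxy: rejected
yyy: rejected

1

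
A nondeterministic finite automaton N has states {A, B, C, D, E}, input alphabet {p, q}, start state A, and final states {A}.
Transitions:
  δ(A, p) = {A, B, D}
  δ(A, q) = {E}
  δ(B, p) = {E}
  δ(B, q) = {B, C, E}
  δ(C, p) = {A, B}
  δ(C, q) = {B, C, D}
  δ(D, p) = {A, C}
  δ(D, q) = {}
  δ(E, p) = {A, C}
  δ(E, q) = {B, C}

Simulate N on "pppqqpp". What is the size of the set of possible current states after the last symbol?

5

Start: {A}
read p: {A, B, D}
read p: {A, B, C, D, E}
read p: {A, B, C, D, E}
read q: {B, C, D, E}
read q: {B, C, D, E}
read p: {A, B, C, E}
read p: {A, B, C, D, E}
Final reachable set {A, B, C, D, E} has 5 states.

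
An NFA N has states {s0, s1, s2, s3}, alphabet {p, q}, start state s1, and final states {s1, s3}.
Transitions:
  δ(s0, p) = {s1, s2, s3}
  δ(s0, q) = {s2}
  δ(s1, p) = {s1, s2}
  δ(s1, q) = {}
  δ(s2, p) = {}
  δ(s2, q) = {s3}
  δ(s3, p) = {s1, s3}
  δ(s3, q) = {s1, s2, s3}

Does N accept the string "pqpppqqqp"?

Start: {s1}
read p: {s1, s2}
read q: {s3}
read p: {s1, s3}
read p: {s1, s2, s3}
read p: {s1, s2, s3}
read q: {s1, s2, s3}
read q: {s1, s2, s3}
read q: {s1, s2, s3}
read p: {s1, s2, s3}
Reachable ∩ accepting = {s1, s3} — nonempty.

accepted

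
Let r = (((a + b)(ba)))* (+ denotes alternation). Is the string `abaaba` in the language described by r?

yes

Split into 2 pieces aba · aba; each matches ((a+b)(ba)).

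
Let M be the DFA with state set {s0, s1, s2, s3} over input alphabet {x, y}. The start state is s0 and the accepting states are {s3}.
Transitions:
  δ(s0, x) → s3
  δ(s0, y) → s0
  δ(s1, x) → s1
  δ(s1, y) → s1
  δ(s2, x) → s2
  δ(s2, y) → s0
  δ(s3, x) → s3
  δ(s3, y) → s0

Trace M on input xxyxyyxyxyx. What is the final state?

s0 --x--> s3
s3 --x--> s3
s3 --y--> s0
s0 --x--> s3
s3 --y--> s0
s0 --y--> s0
s0 --x--> s3
s3 --y--> s0
s0 --x--> s3
s3 --y--> s0
s0 --x--> s3

s3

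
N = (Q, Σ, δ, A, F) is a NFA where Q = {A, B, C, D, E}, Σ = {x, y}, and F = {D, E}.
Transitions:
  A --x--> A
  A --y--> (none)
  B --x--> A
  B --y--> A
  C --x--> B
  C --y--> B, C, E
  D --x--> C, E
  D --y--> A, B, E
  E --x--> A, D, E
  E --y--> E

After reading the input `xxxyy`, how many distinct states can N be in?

Start: {A}
read x: {A}
read x: {A}
read x: {A}
read y: {}
The reachable set is empty and stays empty for the remaining 1 symbol.
Final reachable set {} has 0 states.

0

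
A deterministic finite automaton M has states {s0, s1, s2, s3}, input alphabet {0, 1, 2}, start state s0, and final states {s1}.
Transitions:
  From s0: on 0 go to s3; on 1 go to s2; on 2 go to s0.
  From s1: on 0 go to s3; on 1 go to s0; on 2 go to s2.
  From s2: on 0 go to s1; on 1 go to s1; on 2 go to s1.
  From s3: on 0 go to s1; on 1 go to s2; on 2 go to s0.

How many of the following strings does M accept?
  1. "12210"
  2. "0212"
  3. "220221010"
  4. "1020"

2

"12210": rejected
"0212": accepted
"220221010": rejected
"1020": accepted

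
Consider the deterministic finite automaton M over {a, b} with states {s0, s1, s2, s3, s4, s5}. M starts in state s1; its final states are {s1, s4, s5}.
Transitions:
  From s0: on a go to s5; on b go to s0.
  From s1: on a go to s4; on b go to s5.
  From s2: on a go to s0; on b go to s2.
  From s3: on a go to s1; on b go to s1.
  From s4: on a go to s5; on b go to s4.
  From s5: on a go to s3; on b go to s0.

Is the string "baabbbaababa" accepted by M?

accepted

s1 --b--> s5
s5 --a--> s3
s3 --a--> s1
s1 --b--> s5
s5 --b--> s0
s0 --b--> s0
s0 --a--> s5
s5 --a--> s3
s3 --b--> s1
s1 --a--> s4
s4 --b--> s4
s4 --a--> s5
End in state s5, which is an accepting state.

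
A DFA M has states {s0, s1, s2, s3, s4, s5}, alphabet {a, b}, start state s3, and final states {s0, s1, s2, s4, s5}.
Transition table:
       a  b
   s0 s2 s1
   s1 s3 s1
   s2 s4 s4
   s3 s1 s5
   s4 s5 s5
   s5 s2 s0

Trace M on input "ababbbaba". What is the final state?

s3 --a--> s1
s1 --b--> s1
s1 --a--> s3
s3 --b--> s5
s5 --b--> s0
s0 --b--> s1
s1 --a--> s3
s3 --b--> s5
s5 --a--> s2

s2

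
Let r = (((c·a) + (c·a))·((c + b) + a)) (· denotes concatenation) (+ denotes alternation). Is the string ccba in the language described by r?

No split of ccba into u·v has ((c·a)+(c·a)) matching u and ((c+b)+a) matching v.

no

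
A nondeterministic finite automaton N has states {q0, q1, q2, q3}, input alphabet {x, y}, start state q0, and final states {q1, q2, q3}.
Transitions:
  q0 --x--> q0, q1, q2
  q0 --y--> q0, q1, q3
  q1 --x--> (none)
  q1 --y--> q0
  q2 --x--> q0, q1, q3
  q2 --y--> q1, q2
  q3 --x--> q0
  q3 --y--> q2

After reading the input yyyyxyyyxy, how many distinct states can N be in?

Start: {q0}
read y: {q0, q1, q3}
read y: {q0, q1, q2, q3}
read y: {q0, q1, q2, q3}
read y: {q0, q1, q2, q3}
read x: {q0, q1, q2, q3}
read y: {q0, q1, q2, q3}
read y: {q0, q1, q2, q3}
read y: {q0, q1, q2, q3}
read x: {q0, q1, q2, q3}
read y: {q0, q1, q2, q3}
Final reachable set {q0, q1, q2, q3} has 4 states.

4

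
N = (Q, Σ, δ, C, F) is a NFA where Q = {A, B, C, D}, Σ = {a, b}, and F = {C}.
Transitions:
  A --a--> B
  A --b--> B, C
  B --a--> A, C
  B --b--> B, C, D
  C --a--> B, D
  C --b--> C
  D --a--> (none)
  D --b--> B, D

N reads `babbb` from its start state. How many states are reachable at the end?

Start: {C}
read b: {C}
read a: {B, D}
read b: {B, C, D}
read b: {B, C, D}
read b: {B, C, D}
Final reachable set {B, C, D} has 3 states.

3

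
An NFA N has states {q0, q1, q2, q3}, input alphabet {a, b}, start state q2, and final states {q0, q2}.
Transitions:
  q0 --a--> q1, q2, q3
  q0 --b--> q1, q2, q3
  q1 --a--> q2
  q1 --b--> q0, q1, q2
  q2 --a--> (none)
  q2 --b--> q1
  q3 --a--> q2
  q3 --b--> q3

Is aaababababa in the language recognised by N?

rejected

Start: {q2}
read a: {}
The reachable set is empty and stays empty for the remaining 10 symbols.
Reachable ∩ accepting = {} — empty.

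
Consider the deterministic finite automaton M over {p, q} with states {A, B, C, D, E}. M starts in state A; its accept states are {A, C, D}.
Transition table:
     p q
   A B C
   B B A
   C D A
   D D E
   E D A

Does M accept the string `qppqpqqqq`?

accepted

A --q--> C
C --p--> D
D --p--> D
D --q--> E
E --p--> D
D --q--> E
E --q--> A
A --q--> C
C --q--> A
End in state A, which is an accepting state.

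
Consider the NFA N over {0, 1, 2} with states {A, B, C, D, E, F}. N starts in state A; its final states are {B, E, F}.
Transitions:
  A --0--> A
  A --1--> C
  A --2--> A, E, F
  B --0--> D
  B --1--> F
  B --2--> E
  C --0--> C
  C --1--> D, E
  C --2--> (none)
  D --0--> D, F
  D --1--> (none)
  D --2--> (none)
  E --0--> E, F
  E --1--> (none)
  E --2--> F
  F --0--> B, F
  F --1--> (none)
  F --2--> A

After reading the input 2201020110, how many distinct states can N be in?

Start: {A}
read 2: {A, E, F}
read 2: {A, E, F}
read 0: {A, B, E, F}
read 1: {C, F}
read 0: {B, C, F}
read 2: {A, E}
read 0: {A, E, F}
read 1: {C}
read 1: {D, E}
read 0: {D, E, F}
Final reachable set {D, E, F} has 3 states.

3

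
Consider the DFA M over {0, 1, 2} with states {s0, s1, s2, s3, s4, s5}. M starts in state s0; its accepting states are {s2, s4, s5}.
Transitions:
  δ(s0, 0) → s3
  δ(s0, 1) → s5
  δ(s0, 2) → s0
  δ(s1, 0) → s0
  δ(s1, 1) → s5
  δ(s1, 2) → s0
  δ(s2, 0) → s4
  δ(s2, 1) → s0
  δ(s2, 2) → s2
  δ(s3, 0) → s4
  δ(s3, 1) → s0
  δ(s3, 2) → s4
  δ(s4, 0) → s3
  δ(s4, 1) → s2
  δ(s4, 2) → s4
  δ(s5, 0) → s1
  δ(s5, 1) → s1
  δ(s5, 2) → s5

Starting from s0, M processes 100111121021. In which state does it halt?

s5

s0 --1--> s5
s5 --0--> s1
s1 --0--> s0
s0 --1--> s5
s5 --1--> s1
s1 --1--> s5
s5 --1--> s1
s1 --2--> s0
s0 --1--> s5
s5 --0--> s1
s1 --2--> s0
s0 --1--> s5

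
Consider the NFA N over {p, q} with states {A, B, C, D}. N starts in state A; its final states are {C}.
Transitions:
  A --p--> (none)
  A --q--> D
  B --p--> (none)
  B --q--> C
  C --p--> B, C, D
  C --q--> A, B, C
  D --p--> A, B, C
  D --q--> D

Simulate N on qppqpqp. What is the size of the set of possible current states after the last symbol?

4

Start: {A}
read q: {D}
read p: {A, B, C}
read p: {B, C, D}
read q: {A, B, C, D}
read p: {A, B, C, D}
read q: {A, B, C, D}
read p: {A, B, C, D}
Final reachable set {A, B, C, D} has 4 states.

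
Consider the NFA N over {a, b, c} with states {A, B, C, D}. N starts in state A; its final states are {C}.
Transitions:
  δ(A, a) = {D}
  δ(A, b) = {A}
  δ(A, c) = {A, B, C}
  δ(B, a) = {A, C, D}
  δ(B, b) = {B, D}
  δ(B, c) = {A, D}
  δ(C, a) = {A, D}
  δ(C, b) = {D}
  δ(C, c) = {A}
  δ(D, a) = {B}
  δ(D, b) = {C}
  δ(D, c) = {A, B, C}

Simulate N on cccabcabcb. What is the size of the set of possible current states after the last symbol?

Start: {A}
read c: {A, B, C}
read c: {A, B, C, D}
read c: {A, B, C, D}
read a: {A, B, C, D}
read b: {A, B, C, D}
read c: {A, B, C, D}
read a: {A, B, C, D}
read b: {A, B, C, D}
read c: {A, B, C, D}
read b: {A, B, C, D}
Final reachable set {A, B, C, D} has 4 states.

4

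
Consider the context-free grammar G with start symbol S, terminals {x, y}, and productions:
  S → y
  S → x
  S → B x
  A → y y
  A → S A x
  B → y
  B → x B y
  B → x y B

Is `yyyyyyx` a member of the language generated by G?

no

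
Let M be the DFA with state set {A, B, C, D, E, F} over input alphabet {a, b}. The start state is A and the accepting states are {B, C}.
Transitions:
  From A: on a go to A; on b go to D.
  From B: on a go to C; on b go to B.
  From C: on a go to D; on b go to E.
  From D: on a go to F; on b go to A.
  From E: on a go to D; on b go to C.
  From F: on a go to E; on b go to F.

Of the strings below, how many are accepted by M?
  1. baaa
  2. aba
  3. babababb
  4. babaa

baaa: rejected
aba: rejected
babababb: rejected
babaa: rejected

0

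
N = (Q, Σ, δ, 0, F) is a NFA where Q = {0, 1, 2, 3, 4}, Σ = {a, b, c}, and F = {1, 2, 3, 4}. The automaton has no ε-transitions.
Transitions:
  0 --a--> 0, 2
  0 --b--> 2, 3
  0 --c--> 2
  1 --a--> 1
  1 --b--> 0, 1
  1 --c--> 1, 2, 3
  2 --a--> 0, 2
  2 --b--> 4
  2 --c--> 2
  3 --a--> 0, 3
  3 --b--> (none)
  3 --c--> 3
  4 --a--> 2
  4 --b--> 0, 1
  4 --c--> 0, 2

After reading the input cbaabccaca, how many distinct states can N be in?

Start: {0}
read c: {2}
read b: {4}
read a: {2}
read a: {0, 2}
read b: {2, 3, 4}
read c: {0, 2, 3}
read c: {2, 3}
read a: {0, 2, 3}
read c: {2, 3}
read a: {0, 2, 3}
Final reachable set {0, 2, 3} has 3 states.

3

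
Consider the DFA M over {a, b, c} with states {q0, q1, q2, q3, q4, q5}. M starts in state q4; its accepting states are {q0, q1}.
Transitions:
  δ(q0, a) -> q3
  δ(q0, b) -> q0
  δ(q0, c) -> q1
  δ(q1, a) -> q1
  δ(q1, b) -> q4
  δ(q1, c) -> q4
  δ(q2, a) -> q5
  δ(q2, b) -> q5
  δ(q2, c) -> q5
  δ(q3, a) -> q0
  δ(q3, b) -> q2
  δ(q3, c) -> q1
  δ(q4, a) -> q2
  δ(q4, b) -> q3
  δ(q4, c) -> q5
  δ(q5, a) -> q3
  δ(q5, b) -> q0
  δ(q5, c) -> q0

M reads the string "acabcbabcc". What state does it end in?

q0

q4 --a--> q2
q2 --c--> q5
q5 --a--> q3
q3 --b--> q2
q2 --c--> q5
q5 --b--> q0
q0 --a--> q3
q3 --b--> q2
q2 --c--> q5
q5 --c--> q0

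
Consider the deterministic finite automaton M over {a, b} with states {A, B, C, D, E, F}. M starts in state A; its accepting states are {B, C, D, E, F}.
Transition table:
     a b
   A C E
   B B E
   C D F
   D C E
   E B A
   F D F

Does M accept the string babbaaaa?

accepted

A --b--> E
E --a--> B
B --b--> E
E --b--> A
A --a--> C
C --a--> D
D --a--> C
C --a--> D
End in state D, which is an accepting state.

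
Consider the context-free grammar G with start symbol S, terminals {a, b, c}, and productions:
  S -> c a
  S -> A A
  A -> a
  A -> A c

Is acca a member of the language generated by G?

yes

S ⇒ AA ⇒ AcA ⇒ AccA ⇒ accA ⇒ acca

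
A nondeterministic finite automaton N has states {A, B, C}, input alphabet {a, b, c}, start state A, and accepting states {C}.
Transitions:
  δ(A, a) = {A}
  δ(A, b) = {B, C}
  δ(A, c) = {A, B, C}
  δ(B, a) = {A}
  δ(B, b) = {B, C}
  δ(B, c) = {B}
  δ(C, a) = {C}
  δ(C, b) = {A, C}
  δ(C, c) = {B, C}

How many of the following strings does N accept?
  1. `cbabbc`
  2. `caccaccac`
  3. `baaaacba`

3

`cbabbc`: accepted
`caccaccac`: accepted
`baaaacba`: accepted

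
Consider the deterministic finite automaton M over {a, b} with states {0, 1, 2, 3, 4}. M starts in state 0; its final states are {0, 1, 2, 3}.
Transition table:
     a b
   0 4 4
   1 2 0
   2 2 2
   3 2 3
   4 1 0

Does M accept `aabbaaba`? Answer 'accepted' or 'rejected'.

accepted

0 --a--> 4
4 --a--> 1
1 --b--> 0
0 --b--> 4
4 --a--> 1
1 --a--> 2
2 --b--> 2
2 --a--> 2
End in state 2, which is an accepting state.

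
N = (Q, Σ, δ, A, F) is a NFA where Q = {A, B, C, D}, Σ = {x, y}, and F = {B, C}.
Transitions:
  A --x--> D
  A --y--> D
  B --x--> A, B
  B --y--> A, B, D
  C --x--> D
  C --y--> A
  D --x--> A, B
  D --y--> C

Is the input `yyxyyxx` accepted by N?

accepted

Start: {A}
read y: {D}
read y: {C}
read x: {D}
read y: {C}
read y: {A}
read x: {D}
read x: {A, B}
Reachable ∩ accepting = {B} — nonempty.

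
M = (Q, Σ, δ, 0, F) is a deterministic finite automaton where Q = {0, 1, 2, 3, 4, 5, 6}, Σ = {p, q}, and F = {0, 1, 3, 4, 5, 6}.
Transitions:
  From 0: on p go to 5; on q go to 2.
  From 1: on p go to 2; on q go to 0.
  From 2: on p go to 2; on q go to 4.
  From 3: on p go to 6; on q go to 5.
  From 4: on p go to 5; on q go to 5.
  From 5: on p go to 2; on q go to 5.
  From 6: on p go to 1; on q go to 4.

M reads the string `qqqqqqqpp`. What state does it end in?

2

0 --q--> 2
2 --q--> 4
4 --q--> 5
5 --q--> 5
5 --q--> 5
5 --q--> 5
5 --q--> 5
5 --p--> 2
2 --p--> 2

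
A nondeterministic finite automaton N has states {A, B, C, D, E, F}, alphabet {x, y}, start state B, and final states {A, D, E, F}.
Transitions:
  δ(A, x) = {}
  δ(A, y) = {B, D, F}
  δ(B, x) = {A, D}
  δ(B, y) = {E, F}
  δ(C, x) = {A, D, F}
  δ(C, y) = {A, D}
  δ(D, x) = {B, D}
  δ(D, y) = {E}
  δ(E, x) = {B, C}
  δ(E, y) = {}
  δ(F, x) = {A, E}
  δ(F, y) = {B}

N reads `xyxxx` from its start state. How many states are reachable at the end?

5

Start: {B}
read x: {A, D}
read y: {B, D, E, F}
read x: {A, B, C, D, E}
read x: {A, B, C, D, F}
read x: {A, B, D, E, F}
Final reachable set {A, B, D, E, F} has 5 states.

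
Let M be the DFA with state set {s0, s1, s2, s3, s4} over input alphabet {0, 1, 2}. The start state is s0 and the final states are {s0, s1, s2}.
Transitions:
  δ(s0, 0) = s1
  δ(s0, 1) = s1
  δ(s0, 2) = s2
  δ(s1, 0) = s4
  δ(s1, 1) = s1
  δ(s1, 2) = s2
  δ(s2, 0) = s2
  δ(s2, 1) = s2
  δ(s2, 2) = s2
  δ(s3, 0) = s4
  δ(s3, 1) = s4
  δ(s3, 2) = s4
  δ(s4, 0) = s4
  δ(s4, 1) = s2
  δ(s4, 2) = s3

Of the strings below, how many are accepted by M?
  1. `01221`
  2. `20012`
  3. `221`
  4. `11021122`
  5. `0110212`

`01221`: accepted
`20012`: accepted
`221`: accepted
`11021122`: accepted
`0110212`: rejected

4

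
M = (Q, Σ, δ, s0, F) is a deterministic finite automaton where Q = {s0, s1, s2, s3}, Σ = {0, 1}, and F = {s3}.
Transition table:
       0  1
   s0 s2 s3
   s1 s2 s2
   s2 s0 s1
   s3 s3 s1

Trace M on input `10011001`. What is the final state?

s0 --1--> s3
s3 --0--> s3
s3 --0--> s3
s3 --1--> s1
s1 --1--> s2
s2 --0--> s0
s0 --0--> s2
s2 --1--> s1

s1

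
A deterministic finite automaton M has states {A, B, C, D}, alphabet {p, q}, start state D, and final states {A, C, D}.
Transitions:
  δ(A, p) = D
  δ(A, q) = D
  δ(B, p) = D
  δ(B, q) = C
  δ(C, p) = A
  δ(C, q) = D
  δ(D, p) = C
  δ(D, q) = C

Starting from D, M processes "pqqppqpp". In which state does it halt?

D --p--> C
C --q--> D
D --q--> C
C --p--> A
A --p--> D
D --q--> C
C --p--> A
A --p--> D

D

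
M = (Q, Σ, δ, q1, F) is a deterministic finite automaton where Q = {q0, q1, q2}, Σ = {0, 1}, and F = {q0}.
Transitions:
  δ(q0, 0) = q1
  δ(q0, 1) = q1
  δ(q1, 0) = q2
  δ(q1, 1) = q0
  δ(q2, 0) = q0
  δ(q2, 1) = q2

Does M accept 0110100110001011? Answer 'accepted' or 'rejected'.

rejected

q1 --0--> q2
q2 --1--> q2
q2 --1--> q2
q2 --0--> q0
q0 --1--> q1
q1 --0--> q2
q2 --0--> q0
q0 --1--> q1
q1 --1--> q0
q0 --0--> q1
q1 --0--> q2
q2 --0--> q0
q0 --1--> q1
q1 --0--> q2
q2 --1--> q2
q2 --1--> q2
End in state q2, which is not an accepting state.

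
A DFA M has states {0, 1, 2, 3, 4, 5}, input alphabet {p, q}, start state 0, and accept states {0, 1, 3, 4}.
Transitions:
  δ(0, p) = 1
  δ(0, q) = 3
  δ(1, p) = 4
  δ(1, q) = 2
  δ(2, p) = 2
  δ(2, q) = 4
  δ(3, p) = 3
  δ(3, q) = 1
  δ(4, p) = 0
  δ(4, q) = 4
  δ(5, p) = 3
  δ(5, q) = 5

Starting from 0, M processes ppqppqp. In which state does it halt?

2

0 --p--> 1
1 --p--> 4
4 --q--> 4
4 --p--> 0
0 --p--> 1
1 --q--> 2
2 --p--> 2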